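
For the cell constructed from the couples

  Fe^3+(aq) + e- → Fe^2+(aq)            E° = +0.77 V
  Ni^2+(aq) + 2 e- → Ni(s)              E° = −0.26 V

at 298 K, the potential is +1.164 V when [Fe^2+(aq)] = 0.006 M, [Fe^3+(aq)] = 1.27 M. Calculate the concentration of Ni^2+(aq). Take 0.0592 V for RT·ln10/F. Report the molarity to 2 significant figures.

1.3 M

The Fe³⁺/Fe²⁺ couple has the larger reduction potential, so it is the cathode: E°cell = +0.77 − (−0.26) = +1.03 V and n = 2.
Rearranging E = E° − (0.0592/n)·log Q gives log Q = 2(+1.03 − (+1.164))/0.0592 = −4.527.
Balancing electrons gives 2 Fe^3+(aq) + Ni(s) → 2 Fe^2+(aq) + Ni^2+(aq); thus Q = ([Fe^2+(aq)]^2·[Ni^2+(aq)]) / [Fe^3+(aq)]^2.
Solving for the unknown gives log [Ni^2+(aq)] = 0.124, so [Ni^2+(aq)] ≈ 1.3 M.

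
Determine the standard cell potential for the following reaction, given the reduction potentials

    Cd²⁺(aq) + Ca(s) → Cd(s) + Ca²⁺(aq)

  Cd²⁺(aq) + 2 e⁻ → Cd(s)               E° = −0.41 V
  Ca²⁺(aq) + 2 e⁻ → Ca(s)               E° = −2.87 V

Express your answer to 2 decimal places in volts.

+2.46 V

In the reaction as written, Cd²⁺(aq) is reduced (cathode) and Ca²⁺(aq) is produced by oxidation at the anode.
E°cell = E°(cathode) − E°(anode) = −0.41 − (−2.87) = +2.46 V.
The positive value indicates the reaction is spontaneous as written.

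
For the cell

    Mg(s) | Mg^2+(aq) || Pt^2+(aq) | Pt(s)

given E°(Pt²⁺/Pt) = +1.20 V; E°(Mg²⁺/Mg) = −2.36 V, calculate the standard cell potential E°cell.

+3.56 V

By convention the left-hand electrode in cell notation is the anode (oxidation) and the right-hand electrode is the cathode (reduction).
E°cell = E°(right) − E°(left) = +1.20 − (−2.36) = +3.56 V.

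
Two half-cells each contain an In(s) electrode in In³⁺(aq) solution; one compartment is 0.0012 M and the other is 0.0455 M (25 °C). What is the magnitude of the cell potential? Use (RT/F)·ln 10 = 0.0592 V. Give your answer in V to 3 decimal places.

0.031 V

For a concentration cell E°cell = 0, since both electrodes use the same couple.
The compartment with the higher In³⁺(aq) concentration (0.0455 M) acts as the cathode; ions are reduced there and produced at the dilute (0.0012 M) anode.
With n = 3, Ecell = −(0.0592/3)·log([dilute]/[conc]) = −(0.0592/3)·log(0.0012/0.0455) = +0.031 V.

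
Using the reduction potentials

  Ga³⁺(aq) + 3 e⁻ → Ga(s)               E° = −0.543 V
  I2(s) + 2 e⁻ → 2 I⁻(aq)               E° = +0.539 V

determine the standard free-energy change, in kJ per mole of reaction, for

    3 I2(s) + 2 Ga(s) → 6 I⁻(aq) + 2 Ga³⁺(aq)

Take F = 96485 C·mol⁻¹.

In the reaction as written I2(s) is reduced, so the I₂/I⁻ couple is the cathode and Ga³⁺/Ga is the anode.
E°cell = +0.539 − (−0.543) = +1.082 V; balancing electrons gives n = 6.
ΔG° = −nFE°cell = −(6)(96485)(+1.082) J/mol = −626 kJ/mol.

−626 kJ/mol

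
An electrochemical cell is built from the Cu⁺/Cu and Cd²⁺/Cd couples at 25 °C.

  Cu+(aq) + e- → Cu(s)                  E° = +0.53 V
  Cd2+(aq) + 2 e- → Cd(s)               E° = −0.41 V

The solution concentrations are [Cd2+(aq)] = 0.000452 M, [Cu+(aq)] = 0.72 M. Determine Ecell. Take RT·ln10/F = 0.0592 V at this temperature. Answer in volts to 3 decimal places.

Cu⁺/Cu is reduced (cathode, E° = +0.53 V) and Cd²⁺/Cd is oxidized (anode).
E°cell = E°cat − E°an = +0.53 − (−0.41) = +0.94 V; n = 2.
For the overall reaction 2 Cu+(aq) + Cd(s) → 2 Cu(s) + Cd2+(aq), Q = [Cd2+(aq)] / [Cu+(aq)]^2 = 0.000872, giving log Q = −3.060.
By the Nernst equation, E = +0.94 − (0.0592/2)·(−3.060) = +1.031 V.

+1.031 V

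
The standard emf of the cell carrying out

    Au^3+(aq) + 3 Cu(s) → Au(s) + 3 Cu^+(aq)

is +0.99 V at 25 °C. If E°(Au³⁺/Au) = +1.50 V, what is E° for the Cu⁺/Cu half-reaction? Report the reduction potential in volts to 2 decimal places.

+0.51 V

In the reaction as written the Au³⁺/Au couple is reduced (cathode) and Cu⁺/Cu is oxidized (anode), so E°cell = E°(Au³⁺/Au) − E°(Cu⁺/Cu).
E°(Cu⁺/Cu) = E°(cathode) − E°cell = +1.50 − (+0.99) = +0.51 V.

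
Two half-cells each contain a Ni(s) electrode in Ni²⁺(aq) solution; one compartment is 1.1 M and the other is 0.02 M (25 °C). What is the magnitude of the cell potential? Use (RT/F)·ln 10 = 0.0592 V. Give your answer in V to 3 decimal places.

0.052 V

For a concentration cell E°cell = 0, since both electrodes use the same couple.
The compartment with the higher Ni²⁺(aq) concentration (1.1 M) acts as the cathode; ions are reduced there and produced at the dilute (0.02 M) anode.
With n = 2, Ecell = −(0.0592/2)·log([dilute]/[conc]) = −(0.0592/2)·log(0.02/1.1) = +0.052 V.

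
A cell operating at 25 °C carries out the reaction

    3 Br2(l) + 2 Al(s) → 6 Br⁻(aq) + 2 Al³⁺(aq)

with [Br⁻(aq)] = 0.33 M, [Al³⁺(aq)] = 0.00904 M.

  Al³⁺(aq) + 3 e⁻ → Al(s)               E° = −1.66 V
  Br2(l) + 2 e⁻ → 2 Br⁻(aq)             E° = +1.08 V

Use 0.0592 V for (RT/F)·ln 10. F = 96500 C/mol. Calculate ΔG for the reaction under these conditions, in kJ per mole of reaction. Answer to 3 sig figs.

E°cell = +1.08 − (−1.66) = +2.74 V; the balanced reaction transfers n = 6 electrons.
Here Q = [Br⁻(aq)]^6·[Al³⁺(aq)]^2 = 1.06×10^−7 (log Q = −6.977), giving E = +2.74 − (0.0592/6)·(−6.977) = +2.8088 V.
ΔG = −nFE = −(6)(96500)(+2.8088) J/mol = −1630 kJ/mol.

−1630 kJ/mol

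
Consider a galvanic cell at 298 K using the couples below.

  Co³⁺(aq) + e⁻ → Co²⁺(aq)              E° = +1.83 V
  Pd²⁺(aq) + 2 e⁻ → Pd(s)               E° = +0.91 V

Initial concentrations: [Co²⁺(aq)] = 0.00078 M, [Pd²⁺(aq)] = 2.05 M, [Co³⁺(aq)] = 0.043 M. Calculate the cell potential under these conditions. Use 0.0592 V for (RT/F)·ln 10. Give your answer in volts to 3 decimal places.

+1.014 V

The Co³⁺/Co²⁺ couple has the more positive E°, so it is the cathode; Pd²⁺/Pd is the anode.
E°cell = +1.83 − (+0.91) = +0.92 V, with n = 2 electrons transferred.
Balancing gives 2 Co³⁺(aq) + Pd(s) → 2 Co²⁺(aq) + Pd²⁺(aq); hence Q = ([Co²⁺(aq)]^2·[Pd²⁺(aq)]) / [Co³⁺(aq)]^2 = 0.000675 (log Q = −3.171).
E = E° − (0.0592/n)·log Q = +0.92 − (0.0592/2)(−3.171) = +1.014 V.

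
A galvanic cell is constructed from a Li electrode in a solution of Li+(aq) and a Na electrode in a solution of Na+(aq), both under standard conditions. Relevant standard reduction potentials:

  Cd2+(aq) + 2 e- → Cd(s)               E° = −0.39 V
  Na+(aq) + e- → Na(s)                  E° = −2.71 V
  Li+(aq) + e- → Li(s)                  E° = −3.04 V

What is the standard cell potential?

Of the two couples in this cell, the one with the more positive reduction potential is reduced at the cathode: here that is Na⁺/Na (−2.71 V); Li⁺/Li (−3.04 V) is the anode.
E°cell = E°(cathode) − E°(anode) = −2.71 − (−3.04) = +0.33 V.

+0.33 V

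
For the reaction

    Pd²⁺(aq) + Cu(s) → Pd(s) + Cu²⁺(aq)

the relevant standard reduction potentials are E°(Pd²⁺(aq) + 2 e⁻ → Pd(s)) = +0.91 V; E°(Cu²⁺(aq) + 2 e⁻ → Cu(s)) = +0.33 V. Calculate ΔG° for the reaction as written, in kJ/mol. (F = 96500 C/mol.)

In the reaction as written Pd²⁺(aq) is reduced, so the Pd²⁺/Pd couple is the cathode and Cu²⁺/Cu is the anode.
E°cell = +0.91 − (+0.33) = +0.58 V; balancing electrons gives n = 2.
ΔG° = −nFE°cell = −(2)(96500)(+0.58) J/mol = −112 kJ/mol.

−112 kJ/mol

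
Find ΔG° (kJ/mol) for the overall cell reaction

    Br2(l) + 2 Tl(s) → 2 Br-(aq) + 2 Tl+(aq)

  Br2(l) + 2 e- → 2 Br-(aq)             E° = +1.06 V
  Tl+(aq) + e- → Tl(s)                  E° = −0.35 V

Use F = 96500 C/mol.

In the reaction as written Br2(l) is reduced, so the Br₂/Br⁻ couple is the cathode and Tl⁺/Tl is the anode.
E°cell = +1.06 − (−0.35) = +1.41 V; balancing electrons gives n = 2.
ΔG° = −nFE°cell = −(2)(96500)(+1.41) J/mol = −272 kJ/mol.

−272 kJ/mol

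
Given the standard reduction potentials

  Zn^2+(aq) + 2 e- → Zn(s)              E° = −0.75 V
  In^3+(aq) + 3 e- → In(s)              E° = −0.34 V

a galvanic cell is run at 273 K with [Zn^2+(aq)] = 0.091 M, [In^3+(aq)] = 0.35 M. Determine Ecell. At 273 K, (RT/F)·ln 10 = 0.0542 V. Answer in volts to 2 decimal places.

The In³⁺/In couple has the more positive E°, so it is the cathode; Zn²⁺/Zn is the anode.
E°cell = −0.34 − (−0.75) = +0.41 V, with n = 6 electrons transferred.
Balancing gives 2 In^3+(aq) + 3 Zn(s) → 2 In(s) + 3 Zn^2+(aq); hence Q = [Zn^2+(aq)]^3 / [In^3+(aq)]^2 = 0.00615 (log Q = −2.211).
Applying E = E° − (RT ln10/nF)·log Q gives +0.41 − (0.0542/6)(−2.211) = +0.43 V.

+0.43 V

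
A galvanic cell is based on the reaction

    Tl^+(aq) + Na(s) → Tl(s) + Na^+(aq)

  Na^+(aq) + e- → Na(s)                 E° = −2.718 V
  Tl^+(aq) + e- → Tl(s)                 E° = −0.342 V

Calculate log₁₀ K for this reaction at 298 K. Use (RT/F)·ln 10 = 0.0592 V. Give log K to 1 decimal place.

log K = 40.1

The Tl⁺/Tl couple is reduced (cathode); E°cell = −0.342 − (−2.718) = +2.376 V with n = 1.
At equilibrium E = 0, so log K = nE°cell / 0.0592 = (1)(+2.376) / 0.0592 = 40.1.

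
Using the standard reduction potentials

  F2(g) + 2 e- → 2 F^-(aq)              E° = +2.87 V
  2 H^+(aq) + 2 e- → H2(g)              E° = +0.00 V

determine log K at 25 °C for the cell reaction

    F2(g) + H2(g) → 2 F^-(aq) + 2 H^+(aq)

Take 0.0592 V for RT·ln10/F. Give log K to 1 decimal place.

log K = 97.0

The F₂/F⁻ couple is reduced (cathode); E°cell = +2.87 − (+0.00) = +2.87 V with n = 2.
At equilibrium E = 0, so log K = nE°cell / 0.0592 = (2)(+2.87) / 0.0592 = 97.0.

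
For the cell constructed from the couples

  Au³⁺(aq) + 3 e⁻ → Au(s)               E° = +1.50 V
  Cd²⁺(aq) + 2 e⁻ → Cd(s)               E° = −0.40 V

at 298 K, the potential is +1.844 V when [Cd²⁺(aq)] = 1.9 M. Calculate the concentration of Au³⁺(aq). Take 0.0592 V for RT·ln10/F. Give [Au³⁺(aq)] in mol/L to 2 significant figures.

0.0038 M

With Au³⁺/Au at the cathode and Cd²⁺/Cd at the anode, E°cell = +1.50 − (−0.40) = +1.90 V (n = 6).
Rearranging E = E° − (0.0592/n)·log Q gives log Q = 6(+1.90 − (+1.844))/0.0592 = 5.676.
For 2 Au³⁺(aq) + 3 Cd(s) → 2 Au(s) + 3 Cd²⁺(aq), the reaction quotient is Q = [Cd²⁺(aq)]^3 / [Au³⁺(aq)]^2.
Substituting the known concentrations and solving, log [Au³⁺(aq)] = −2.420 and [Au³⁺(aq)] = 0.0038 M.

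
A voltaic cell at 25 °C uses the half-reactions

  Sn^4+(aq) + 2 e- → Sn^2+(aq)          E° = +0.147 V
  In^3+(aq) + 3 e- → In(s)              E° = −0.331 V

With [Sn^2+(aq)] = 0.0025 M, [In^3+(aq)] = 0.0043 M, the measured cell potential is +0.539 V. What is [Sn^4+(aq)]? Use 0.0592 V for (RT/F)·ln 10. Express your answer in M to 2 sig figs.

With Sn⁴⁺/Sn²⁺ at the cathode and In³⁺/In at the anode, E°cell = +0.147 − (−0.331) = +0.478 V (n = 6).
Since E = E° − (0.0592/n)·log Q, log Q = n(E° − E)/0.0592 = −6.182.
The balanced reaction is 3 Sn^4+(aq) + 2 In(s) → 3 Sn^2+(aq) + 2 In^3+(aq), so Q = ([Sn^2+(aq)]^3·[In^3+(aq)]^2) / [Sn^4+(aq)]^3.
Solving for the unknown gives log [Sn^4+(aq)] = −2.119, so [Sn^4+(aq)] ≈ 0.0076 M.

0.0076 M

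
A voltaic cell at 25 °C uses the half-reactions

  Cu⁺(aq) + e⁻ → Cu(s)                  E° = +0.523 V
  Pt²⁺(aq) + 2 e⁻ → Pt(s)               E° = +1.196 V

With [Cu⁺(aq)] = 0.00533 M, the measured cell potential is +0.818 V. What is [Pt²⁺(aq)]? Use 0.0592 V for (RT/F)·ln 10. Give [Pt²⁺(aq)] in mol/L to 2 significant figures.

Pt²⁺/Pt is the cathode (higher E°); E°cell = +1.196 − (+0.523) = +0.673 V with n = 2.
Since E = E° − (0.0592/n)·log Q, log Q = n(E° − E)/0.0592 = −4.899.
The balanced reaction is Pt²⁺(aq) + 2 Cu(s) → Pt(s) + 2 Cu⁺(aq), so Q = [Cu⁺(aq)]^2 / [Pt²⁺(aq)].
Isolating [Pt²⁺(aq)] in Q = 10^{−4.899} yields log [Pt²⁺(aq)] = 0.352, i.e. 2.2 M.

2.2 M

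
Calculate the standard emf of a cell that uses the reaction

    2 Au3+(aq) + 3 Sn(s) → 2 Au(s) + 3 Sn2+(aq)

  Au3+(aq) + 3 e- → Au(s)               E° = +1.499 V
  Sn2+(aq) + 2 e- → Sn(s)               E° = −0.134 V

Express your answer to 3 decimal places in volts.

Au3+(aq) gains electrons, so the Au³⁺/Au couple is the cathode; the Sn²⁺/Sn couple is the anode.
E°cell = E°(cathode) − E°(anode) = +1.499 − (−0.134) = +1.633 V.

+1.633 V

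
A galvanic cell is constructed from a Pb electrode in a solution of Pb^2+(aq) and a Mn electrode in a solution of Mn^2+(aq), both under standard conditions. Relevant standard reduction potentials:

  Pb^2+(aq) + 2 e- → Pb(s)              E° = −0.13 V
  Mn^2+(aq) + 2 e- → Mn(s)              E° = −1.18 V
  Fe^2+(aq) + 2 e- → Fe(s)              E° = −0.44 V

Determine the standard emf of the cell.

+1.05 V

Of the two couples in this cell, the one with the more positive reduction potential is reduced at the cathode: here that is Pb²⁺/Pb (−0.13 V); Mn²⁺/Mn (−1.18 V) is the anode.
E°cell = E°(cathode) − E°(anode) = −0.13 − (−1.18) = +1.05 V.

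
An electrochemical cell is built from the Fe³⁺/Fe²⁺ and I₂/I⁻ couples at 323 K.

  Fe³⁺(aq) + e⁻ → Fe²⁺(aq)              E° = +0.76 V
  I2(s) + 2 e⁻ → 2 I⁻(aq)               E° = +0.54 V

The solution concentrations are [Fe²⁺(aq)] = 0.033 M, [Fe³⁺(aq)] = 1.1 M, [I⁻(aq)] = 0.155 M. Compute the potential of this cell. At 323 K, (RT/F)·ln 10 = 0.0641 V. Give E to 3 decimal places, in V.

Since E°(Fe³⁺/Fe²⁺) > E°(I₂/I⁻), Fe³⁺/Fe²⁺ serves as the cathode.
The standard potential is +0.76 − (+0.54) = +0.22 V and the balanced reaction transfers n = 2 electrons.
The balanced reaction is 2 Fe³⁺(aq) + 2 I⁻(aq) → 2 Fe²⁺(aq) + I2(s), so Q = [Fe²⁺(aq)]^2 / ([Fe³⁺(aq)]^2·[I⁻(aq)]^2) = 0.0375 and log Q = −1.426.
E = E° − (0.0641/n)·log Q = +0.22 − (0.0641/2)(−1.426) = +0.266 V.

+0.266 V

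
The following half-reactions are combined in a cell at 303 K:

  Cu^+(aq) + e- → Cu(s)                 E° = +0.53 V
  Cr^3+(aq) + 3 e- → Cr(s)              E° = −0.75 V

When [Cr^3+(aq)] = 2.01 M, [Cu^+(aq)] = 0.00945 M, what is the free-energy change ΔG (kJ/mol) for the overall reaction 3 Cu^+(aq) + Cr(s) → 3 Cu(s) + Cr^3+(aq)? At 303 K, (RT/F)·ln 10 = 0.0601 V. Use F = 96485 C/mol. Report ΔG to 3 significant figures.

With Cu⁺/Cu reduced at the cathode, E°cell = +0.53 − (−0.75) = +1.28 V and n = 3.
Here Q = [Cr^3+(aq)] / [Cu^+(aq)]^3 = 2.38×10^6 (log Q = 6.377), giving E = +1.28 − (0.0601/3)·(6.377) = +1.1522 V.
ΔG = −nFE = −(3)(96485)(+1.1522) J/mol = −334 kJ/mol.

−334 kJ/mol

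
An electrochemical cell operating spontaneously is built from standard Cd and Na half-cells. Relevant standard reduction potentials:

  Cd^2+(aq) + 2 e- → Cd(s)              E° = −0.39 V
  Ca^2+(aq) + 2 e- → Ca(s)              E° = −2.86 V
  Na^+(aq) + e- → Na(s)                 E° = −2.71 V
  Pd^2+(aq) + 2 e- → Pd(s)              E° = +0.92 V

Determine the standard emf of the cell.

+2.32 V

The Cd²⁺/Cd couple has the higher E°, so Cd ion is reduced (cathode) and Na is oxidized (anode).
E°cell = E°(cathode) − E°(anode) = −0.39 − (−2.71) = +2.32 V.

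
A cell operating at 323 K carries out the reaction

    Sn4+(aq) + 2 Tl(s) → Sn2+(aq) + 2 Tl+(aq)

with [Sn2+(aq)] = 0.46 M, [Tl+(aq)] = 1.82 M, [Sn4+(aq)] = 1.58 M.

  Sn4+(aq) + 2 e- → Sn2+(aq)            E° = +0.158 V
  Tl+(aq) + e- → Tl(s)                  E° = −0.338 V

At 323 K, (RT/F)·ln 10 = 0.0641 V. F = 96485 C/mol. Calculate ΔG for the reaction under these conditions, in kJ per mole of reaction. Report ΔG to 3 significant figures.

−95.8 kJ/mol

E°cell = +0.158 − (−0.338) = +0.496 V; the balanced reaction transfers n = 2 electrons.
The reaction quotient is ([Sn2+(aq)]·[Tl+(aq)]^2) / [Sn4+(aq)] = 0.964; by Nernst, E = +0.496 − (0.0641/2)(−0.016) = +0.4965 V.
Then ΔG = −nFE = −2 × 96485 × +0.4965 J/mol = −95.8 kJ/mol.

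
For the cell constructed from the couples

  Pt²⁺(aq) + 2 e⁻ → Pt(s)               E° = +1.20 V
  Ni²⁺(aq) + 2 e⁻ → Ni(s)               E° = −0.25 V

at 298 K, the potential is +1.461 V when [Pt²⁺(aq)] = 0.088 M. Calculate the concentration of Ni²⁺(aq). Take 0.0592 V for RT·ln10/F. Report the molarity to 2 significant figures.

The Pt²⁺/Pt couple has the larger reduction potential, so it is the cathode: E°cell = +1.20 − (−0.25) = +1.45 V and n = 2.
From the Nernst equation, log Q = n(E° − E)/0.0592 = 2·(+1.45 − (+1.461))/0.0592 = −0.372.
Balancing electrons gives Pt²⁺(aq) + Ni(s) → Pt(s) + Ni²⁺(aq); thus Q = [Ni²⁺(aq)] / [Pt²⁺(aq)].
Substituting the known concentrations and solving, log [Ni²⁺(aq)] = −1.428 and [Ni²⁺(aq)] = 0.037 M.

0.037 M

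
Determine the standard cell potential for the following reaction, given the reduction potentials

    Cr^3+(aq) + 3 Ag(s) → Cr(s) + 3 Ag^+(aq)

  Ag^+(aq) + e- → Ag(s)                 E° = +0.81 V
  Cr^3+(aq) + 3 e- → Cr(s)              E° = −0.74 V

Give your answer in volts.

In the reaction as written, Cr^3+(aq) is reduced (cathode) and Ag^+(aq) is produced by oxidation at the anode.
E°cell = E°(cathode) − E°(anode) = −0.74 − (+0.81) = −1.55 V.
The negative E°cell means the reaction is non-spontaneous in the direction written.

−1.55 V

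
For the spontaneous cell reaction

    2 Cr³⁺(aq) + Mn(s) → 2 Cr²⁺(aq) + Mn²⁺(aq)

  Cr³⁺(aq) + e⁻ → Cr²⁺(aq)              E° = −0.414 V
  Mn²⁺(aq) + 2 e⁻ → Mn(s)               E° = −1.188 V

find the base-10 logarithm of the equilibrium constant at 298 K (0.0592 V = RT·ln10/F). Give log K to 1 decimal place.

The Cr³⁺/Cr²⁺ couple is reduced (cathode); E°cell = −0.414 − (−1.188) = +0.774 V with n = 2.
At equilibrium E = 0, so log K = nE°cell / 0.0592 = (2)(+0.774) / 0.0592 = 26.1.

log K = 26.1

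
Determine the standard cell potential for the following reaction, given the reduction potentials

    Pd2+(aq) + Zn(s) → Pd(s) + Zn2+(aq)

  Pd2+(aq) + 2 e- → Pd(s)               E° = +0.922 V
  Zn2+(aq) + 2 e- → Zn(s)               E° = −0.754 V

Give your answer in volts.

Pd2+(aq) gains electrons, so the Pd²⁺/Pd couple is the cathode; the Zn²⁺/Zn couple is the anode.
E°cell = E°(cathode) − E°(anode) = +0.922 − (−0.754) = +1.676 V.

+1.676 V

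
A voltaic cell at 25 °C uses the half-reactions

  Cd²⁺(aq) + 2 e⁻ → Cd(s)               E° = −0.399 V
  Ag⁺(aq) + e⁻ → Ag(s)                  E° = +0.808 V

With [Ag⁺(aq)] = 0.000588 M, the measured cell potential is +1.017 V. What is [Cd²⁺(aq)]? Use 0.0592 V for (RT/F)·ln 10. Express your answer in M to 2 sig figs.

With Ag⁺/Ag at the cathode and Cd²⁺/Cd at the anode, E°cell = +0.808 − (−0.399) = +1.207 V (n = 2).
From the Nernst equation, log Q = n(E° − E)/0.0592 = 2·(+1.207 − (+1.017))/0.0592 = 6.419.
Balancing electrons gives 2 Ag⁺(aq) + Cd(s) → 2 Ag(s) + Cd²⁺(aq); thus Q = [Cd²⁺(aq)] / [Ag⁺(aq)]^2.
Substituting the known concentrations and solving, log [Cd²⁺(aq)] = −0.042 and [Cd²⁺(aq)] = 0.91 M.

0.91 M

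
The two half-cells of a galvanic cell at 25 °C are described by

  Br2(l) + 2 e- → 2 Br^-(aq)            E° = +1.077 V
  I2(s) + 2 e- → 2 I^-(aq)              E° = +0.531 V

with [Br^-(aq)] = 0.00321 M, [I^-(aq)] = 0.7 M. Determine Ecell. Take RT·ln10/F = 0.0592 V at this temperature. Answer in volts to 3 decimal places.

+0.684 V

The Br₂/Br⁻ couple has the more positive E°, so it is the cathode; I₂/I⁻ is the anode.
E°cell = +1.077 − (+0.531) = +0.546 V, with n = 2 electrons transferred.
Balancing gives Br2(l) + 2 I^-(aq) → 2 Br^-(aq) + I2(s); hence Q = [Br^-(aq)]^2 / [I^-(aq)]^2 = 2.1×10^−5 (log Q = −4.677).
Applying E = E° − (RT ln10/nF)·log Q gives +0.546 − (0.0592/2)(−4.677) = +0.684 V.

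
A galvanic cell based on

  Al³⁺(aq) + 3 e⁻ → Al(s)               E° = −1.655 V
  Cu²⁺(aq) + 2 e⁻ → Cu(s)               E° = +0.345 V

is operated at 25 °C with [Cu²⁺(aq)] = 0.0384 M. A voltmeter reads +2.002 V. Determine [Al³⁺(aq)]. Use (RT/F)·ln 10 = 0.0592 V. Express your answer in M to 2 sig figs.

The Cu²⁺/Cu couple has the larger reduction potential, so it is the cathode: E°cell = +0.345 − (−1.655) = +2.000 V and n = 6.
From the Nernst equation, log Q = n(E° − E)/0.0592 = 6·(+2.000 − (+2.002))/0.0592 = −0.203.
For 3 Cu²⁺(aq) + 2 Al(s) → 3 Cu(s) + 2 Al³⁺(aq), the reaction quotient is Q = [Al³⁺(aq)]^2 / [Cu²⁺(aq)]^3.
Isolating [Al³⁺(aq)] in Q = 10^{−0.203} yields log [Al³⁺(aq)] = −2.225, i.e. 0.0060 M.

0.0060 M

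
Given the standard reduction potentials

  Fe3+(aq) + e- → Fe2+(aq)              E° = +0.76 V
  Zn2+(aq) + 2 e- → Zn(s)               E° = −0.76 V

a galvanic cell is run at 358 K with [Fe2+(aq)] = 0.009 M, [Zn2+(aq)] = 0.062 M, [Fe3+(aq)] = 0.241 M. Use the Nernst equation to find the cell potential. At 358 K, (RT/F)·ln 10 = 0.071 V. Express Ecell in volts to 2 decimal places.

The Fe³⁺/Fe²⁺ couple has the more positive E°, so it is the cathode; Zn²⁺/Zn is the anode.
E°cell = +0.76 − (−0.76) = +1.52 V, with n = 2 electrons transferred.
For the overall reaction 2 Fe3+(aq) + Zn(s) → 2 Fe2+(aq) + Zn2+(aq), Q = ([Fe2+(aq)]^2·[Zn2+(aq)]) / [Fe3+(aq)]^2 = 8.65×10^−5, giving log Q = −4.063.
E = E° − (0.071/n)·log Q = +1.52 − (0.071/2)(−4.063) = +1.66 V.

+1.66 V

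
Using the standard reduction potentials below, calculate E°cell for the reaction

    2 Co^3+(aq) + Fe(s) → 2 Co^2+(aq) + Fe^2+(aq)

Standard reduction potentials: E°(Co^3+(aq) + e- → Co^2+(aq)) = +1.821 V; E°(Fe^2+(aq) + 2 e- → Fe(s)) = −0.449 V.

In the reaction as written, Co^3+(aq) is reduced (cathode) and Fe^2+(aq) is produced by oxidation at the anode.
E°cell = E°(cathode) − E°(anode) = +1.821 − (−0.449) = +2.270 V.

+2.270 V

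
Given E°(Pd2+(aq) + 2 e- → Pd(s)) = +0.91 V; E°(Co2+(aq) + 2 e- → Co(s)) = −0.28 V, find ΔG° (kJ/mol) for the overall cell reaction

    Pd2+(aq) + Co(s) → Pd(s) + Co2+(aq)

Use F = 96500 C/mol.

In the reaction as written Pd2+(aq) is reduced, so the Pd²⁺/Pd couple is the cathode and Co²⁺/Co is the anode.
E°cell = +0.91 − (−0.28) = +1.19 V; balancing electrons gives n = 2.
ΔG° = −nFE°cell = −(2)(96500)(+1.19) J/mol = −230 kJ/mol.

−230 kJ/mol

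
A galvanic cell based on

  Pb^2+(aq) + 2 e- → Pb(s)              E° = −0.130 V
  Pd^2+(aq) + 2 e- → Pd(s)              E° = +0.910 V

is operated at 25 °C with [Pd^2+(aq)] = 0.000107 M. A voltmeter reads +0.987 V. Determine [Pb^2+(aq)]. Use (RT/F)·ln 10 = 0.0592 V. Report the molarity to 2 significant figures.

Pd²⁺/Pd is the cathode (higher E°); E°cell = +0.910 − (−0.130) = +1.040 V with n = 2.
Rearranging E = E° − (0.0592/n)·log Q gives log Q = 2(+1.040 − (+0.987))/0.0592 = 1.791.
The balanced reaction is Pd^2+(aq) + Pb(s) → Pd(s) + Pb^2+(aq), so Q = [Pb^2+(aq)] / [Pd^2+(aq)].
Isolating [Pb^2+(aq)] in Q = 10^{1.791} yields log [Pb^2+(aq)] = −2.180, i.e. 0.0066 M.

0.0066 M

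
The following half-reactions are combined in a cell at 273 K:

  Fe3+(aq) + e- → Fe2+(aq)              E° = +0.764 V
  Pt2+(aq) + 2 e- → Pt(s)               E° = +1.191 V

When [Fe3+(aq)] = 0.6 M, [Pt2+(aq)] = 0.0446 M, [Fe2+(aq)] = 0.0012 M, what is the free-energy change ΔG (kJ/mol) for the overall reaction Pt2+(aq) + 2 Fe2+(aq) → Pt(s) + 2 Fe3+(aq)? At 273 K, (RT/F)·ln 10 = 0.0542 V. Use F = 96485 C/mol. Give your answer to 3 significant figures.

The standard cell potential is +1.191 − (+0.764) = +0.427 V, with n = 2 electrons in the balanced equation.
The reaction quotient is [Fe3+(aq)]^2 / ([Pt2+(aq)]·[Fe2+(aq)]^2) = 5.61×10^6; by Nernst, E = +0.427 − (0.0542/2)(6.749) = +0.2441 V.
ΔG = −nFE = −(2)(96485)(+0.2441) J/mol = −47.1 kJ/mol.

−47.1 kJ/mol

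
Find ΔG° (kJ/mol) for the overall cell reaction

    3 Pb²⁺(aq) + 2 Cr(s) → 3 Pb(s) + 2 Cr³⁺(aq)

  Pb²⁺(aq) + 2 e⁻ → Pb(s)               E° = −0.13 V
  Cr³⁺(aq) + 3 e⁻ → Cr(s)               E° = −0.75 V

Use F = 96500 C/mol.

−359 kJ/mol

In the reaction as written Pb²⁺(aq) is reduced, so the Pb²⁺/Pb couple is the cathode and Cr³⁺/Cr is the anode.
E°cell = −0.13 − (−0.75) = +0.62 V; balancing electrons gives n = 6.
ΔG° = −nFE°cell = −(6)(96500)(+0.62) J/mol = −359 kJ/mol.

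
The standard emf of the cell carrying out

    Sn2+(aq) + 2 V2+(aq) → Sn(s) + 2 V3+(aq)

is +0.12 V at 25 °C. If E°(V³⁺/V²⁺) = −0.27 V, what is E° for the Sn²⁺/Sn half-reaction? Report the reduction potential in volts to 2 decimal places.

In the reaction as written the Sn²⁺/Sn couple is reduced (cathode) and V³⁺/V²⁺ is oxidized (anode), so E°cell = E°(Sn²⁺/Sn) − E°(V³⁺/V²⁺).
E°(Sn²⁺/Sn) = E°cell + E°(anode) = +0.12 + (−0.27) = −0.15 V.

−0.15 V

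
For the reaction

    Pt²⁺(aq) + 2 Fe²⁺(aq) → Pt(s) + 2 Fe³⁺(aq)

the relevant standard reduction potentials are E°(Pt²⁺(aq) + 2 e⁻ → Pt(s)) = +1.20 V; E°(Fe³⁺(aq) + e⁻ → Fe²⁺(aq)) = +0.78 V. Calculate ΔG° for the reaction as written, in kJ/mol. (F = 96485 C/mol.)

In the reaction as written Pt²⁺(aq) is reduced, so the Pt²⁺/Pt couple is the cathode and Fe³⁺/Fe²⁺ is the anode.
E°cell = +1.20 − (+0.78) = +0.42 V; balancing electrons gives n = 2.
ΔG° = −nFE°cell = −(2)(96485)(+0.42) J/mol = −81.0 kJ/mol.

−81.0 kJ/mol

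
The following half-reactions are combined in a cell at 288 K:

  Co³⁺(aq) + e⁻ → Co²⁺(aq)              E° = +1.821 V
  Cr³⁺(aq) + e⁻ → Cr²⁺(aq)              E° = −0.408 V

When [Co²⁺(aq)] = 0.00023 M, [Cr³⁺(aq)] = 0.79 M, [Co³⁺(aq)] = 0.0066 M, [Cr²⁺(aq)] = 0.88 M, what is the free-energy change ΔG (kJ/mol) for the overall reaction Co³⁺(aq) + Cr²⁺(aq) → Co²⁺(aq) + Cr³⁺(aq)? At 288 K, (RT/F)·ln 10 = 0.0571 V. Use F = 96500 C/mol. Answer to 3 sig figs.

−223 kJ/mol

The standard cell potential is +1.821 − (−0.408) = +2.229 V, with n = 1 electron in the balanced equation.
Q = ([Co²⁺(aq)]·[Cr³⁺(aq)]) / ([Co³⁺(aq)]·[Cr²⁺(aq)]) = 0.0313, so log Q = −1.505 and E = +2.229 − (0.0571/1)(−1.505) = +2.3149 V.
Finally ΔG = −nFE = −(1)(96500 C/mol)(+2.3149 V) = −223 kJ/mol.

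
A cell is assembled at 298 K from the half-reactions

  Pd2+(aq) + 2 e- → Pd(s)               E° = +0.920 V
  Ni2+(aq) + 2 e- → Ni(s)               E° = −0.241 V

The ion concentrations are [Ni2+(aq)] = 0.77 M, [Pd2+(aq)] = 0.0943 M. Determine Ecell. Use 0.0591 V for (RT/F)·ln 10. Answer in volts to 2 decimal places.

+1.13 V

Since E°(Pd²⁺/Pd) > E°(Ni²⁺/Ni), Pd²⁺/Pd serves as the cathode.
E°cell = +0.920 − (−0.241) = +1.161 V, with n = 2 electrons transferred.
The balanced reaction is Pd2+(aq) + Ni(s) → Pd(s) + Ni2+(aq), so Q = [Ni2+(aq)] / [Pd2+(aq)] = 8.17 and log Q = 0.912.
By the Nernst equation, E = +1.161 − (0.0591/2)·(0.912) = +1.13 V.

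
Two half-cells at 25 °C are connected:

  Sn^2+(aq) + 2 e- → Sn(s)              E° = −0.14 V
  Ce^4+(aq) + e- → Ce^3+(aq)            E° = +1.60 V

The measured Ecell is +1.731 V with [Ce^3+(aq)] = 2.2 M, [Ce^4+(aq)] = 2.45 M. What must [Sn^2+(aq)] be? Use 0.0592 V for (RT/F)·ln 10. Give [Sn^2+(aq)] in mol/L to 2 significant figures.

2.5 M

Ce⁴⁺/Ce³⁺ is the cathode (higher E°); E°cell = +1.60 − (−0.14) = +1.74 V with n = 2.
Since E = E° − (0.0592/n)·log Q, log Q = n(E° − E)/0.0592 = 0.304.
For 2 Ce^4+(aq) + Sn(s) → 2 Ce^3+(aq) + Sn^2+(aq), the reaction quotient is Q = ([Ce^3+(aq)]^2·[Sn^2+(aq)]) / [Ce^4+(aq)]^2.
Isolating [Sn^2+(aq)] in Q = 10^{0.304} yields log [Sn^2+(aq)] = 0.397, i.e. 2.5 M.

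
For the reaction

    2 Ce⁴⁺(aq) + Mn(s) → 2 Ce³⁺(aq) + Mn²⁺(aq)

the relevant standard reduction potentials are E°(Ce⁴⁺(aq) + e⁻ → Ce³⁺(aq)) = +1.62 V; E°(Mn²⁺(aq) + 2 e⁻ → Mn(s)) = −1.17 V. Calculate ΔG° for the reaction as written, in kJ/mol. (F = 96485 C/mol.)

In the reaction as written Ce⁴⁺(aq) is reduced, so the Ce⁴⁺/Ce³⁺ couple is the cathode and Mn²⁺/Mn is the anode.
E°cell = +1.62 − (−1.17) = +2.79 V; balancing electrons gives n = 2.
ΔG° = −nFE°cell = −(2)(96485)(+2.79) J/mol = −538 kJ/mol.

−538 kJ/mol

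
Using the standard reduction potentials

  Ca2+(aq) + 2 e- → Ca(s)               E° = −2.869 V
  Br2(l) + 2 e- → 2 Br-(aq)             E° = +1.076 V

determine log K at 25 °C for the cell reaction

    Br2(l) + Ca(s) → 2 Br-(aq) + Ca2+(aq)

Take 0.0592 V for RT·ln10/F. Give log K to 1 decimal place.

The Br₂/Br⁻ couple is reduced (cathode); E°cell = +1.076 − (−2.869) = +3.945 V with n = 2.
At equilibrium E = 0, so log K = nE°cell / 0.0592 = (2)(+3.945) / 0.0592 = 133.3.

log K = 133.3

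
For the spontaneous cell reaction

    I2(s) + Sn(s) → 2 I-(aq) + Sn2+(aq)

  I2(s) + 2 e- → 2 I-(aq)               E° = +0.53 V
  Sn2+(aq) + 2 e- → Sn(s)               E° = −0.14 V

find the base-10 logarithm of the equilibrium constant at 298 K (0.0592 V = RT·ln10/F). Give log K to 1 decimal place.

The I₂/I⁻ couple is reduced (cathode); E°cell = +0.53 − (−0.14) = +0.67 V with n = 2.
At equilibrium E = 0, so log K = nE°cell / 0.0592 = (2)(+0.67) / 0.0592 = 22.6.

log K = 22.6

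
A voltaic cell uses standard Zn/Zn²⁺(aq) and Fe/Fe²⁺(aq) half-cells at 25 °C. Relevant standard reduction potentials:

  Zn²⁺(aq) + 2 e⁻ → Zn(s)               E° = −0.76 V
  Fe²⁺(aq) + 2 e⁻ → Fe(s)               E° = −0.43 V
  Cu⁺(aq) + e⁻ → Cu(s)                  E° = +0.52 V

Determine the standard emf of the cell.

+0.33 V

Of the two couples in this cell, the one with the more positive reduction potential is reduced at the cathode: here that is Fe²⁺/Fe (−0.43 V); Zn²⁺/Zn (−0.76 V) is the anode.
E°cell = E°(cathode) − E°(anode) = −0.43 − (−0.76) = +0.33 V.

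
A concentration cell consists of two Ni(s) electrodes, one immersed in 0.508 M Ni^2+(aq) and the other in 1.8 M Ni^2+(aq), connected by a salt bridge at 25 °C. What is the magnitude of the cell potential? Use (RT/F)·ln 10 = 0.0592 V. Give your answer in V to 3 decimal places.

0.016 V

For a concentration cell E°cell = 0, since both electrodes use the same couple.
The compartment with the higher Ni^2+(aq) concentration (1.8 M) acts as the cathode; ions are reduced there and produced at the dilute (0.508 M) anode.
With n = 2, Ecell = −(0.0592/2)·log([dilute]/[conc]) = −(0.0592/2)·log(0.508/1.8) = +0.016 V.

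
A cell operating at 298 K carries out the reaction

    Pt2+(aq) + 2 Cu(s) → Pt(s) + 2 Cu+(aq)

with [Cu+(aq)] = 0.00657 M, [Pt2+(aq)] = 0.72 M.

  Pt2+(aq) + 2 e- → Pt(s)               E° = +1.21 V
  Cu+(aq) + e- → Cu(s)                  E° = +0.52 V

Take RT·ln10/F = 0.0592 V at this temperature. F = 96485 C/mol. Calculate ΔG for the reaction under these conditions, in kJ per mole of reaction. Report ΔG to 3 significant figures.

−157 kJ/mol

With Pt²⁺/Pt reduced at the cathode, E°cell = +1.21 − (+0.52) = +0.69 V and n = 2.
Here Q = [Cu+(aq)]^2 / [Pt2+(aq)] = 6×10^−5 (log Q = −4.222), giving E = +0.69 − (0.0592/2)·(−4.222) = +0.8150 V.
Then ΔG = −nFE = −2 × 96485 × +0.8150 J/mol = −157 kJ/mol.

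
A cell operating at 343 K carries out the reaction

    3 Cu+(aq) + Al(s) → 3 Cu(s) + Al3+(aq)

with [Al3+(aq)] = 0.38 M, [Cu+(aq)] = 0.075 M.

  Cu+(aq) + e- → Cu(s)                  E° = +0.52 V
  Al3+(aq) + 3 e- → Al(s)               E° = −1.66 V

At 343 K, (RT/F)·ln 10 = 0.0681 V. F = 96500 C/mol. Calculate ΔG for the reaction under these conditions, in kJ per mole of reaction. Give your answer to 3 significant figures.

The standard cell potential is +0.52 − (−1.66) = +2.18 V, with n = 3 electrons in the balanced equation.
The reaction quotient is [Al3+(aq)] / [Cu+(aq)]^3 = 901; by Nernst, E = +2.18 − (0.0681/3)(2.955) = +2.1129 V.
ΔG = −nFE = −(3)(96500)(+2.1129) J/mol = −612 kJ/mol.

−612 kJ/mol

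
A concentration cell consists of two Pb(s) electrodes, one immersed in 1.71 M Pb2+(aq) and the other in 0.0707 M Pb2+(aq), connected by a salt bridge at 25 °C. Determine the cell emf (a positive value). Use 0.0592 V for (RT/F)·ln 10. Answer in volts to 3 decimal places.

0.041 V

For a concentration cell E°cell = 0, since both electrodes use the same couple.
The compartment with the higher Pb2+(aq) concentration (1.71 M) acts as the cathode; ions are reduced there and produced at the dilute (0.0707 M) anode.
With n = 2, Ecell = −(0.0592/2)·log([dilute]/[conc]) = −(0.0592/2)·log(0.0707/1.71) = +0.041 V.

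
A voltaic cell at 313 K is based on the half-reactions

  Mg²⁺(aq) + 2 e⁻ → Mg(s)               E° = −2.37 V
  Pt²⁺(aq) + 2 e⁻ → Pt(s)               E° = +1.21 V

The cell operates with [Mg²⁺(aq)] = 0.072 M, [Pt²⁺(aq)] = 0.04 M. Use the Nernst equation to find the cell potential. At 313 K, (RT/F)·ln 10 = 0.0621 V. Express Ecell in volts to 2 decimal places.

+3.57 V

Pt²⁺/Pt is reduced (cathode, E° = +1.21 V) and Mg²⁺/Mg is oxidized (anode).
E°cell = +1.21 − (−2.37) = +3.58 V, with n = 2 electrons transferred.
For the overall reaction Pt²⁺(aq) + Mg(s) → Pt(s) + Mg²⁺(aq), Q = [Mg²⁺(aq)] / [Pt²⁺(aq)] = 1.8, giving log Q = 0.255.
E = E° − (0.0621/n)·log Q = +3.58 − (0.0621/2)(0.255) = +3.57 V.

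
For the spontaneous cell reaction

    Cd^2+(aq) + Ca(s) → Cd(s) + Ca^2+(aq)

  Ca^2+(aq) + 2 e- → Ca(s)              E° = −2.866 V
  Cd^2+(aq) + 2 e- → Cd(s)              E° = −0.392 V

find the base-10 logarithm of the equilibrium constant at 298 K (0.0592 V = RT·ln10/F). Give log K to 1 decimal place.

The Cd²⁺/Cd couple is reduced (cathode); E°cell = −0.392 − (−2.866) = +2.474 V with n = 2.
At equilibrium E = 0, so log K = nE°cell / 0.0592 = (2)(+2.474) / 0.0592 = 83.6.

log K = 83.6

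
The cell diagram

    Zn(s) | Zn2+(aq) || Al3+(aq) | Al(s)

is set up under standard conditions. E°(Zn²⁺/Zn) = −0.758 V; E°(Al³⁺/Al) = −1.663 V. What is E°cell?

By convention the left-hand electrode in cell notation is the anode (oxidation) and the right-hand electrode is the cathode (reduction).
E°cell = E°(right) − E°(left) = −1.663 − (−0.758) = −0.905 V.
The negative sign shows that, as written, the cell would require an external voltage to drive the reaction.

−0.905 V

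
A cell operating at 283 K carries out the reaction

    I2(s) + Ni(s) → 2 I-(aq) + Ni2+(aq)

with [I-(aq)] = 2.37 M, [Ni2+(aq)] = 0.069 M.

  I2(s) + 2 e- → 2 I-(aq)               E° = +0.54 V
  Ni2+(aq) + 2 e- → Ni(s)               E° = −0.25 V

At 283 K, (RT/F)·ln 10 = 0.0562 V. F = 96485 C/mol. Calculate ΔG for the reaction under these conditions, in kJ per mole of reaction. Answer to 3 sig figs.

−155 kJ/mol

With I₂/I⁻ reduced at the cathode, E°cell = +0.54 − (−0.25) = +0.79 V and n = 2.
Here Q = [I-(aq)]^2·[Ni2+(aq)] = 0.388 (log Q = −0.412), giving E = +0.79 − (0.0562/2)·(−0.412) = +0.8016 V.
Then ΔG = −nFE = −2 × 96485 × +0.8016 J/mol = −155 kJ/mol.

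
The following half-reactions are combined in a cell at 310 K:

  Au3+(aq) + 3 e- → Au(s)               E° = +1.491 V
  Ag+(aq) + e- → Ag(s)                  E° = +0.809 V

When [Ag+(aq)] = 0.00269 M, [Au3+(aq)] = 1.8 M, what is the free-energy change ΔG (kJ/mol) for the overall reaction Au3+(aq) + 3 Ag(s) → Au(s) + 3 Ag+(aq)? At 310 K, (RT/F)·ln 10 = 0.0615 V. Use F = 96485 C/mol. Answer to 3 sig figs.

E°cell = +1.491 − (+0.809) = +0.682 V; the balanced reaction transfers n = 3 electrons.
Here Q = [Ag+(aq)]^3 / [Au3+(aq)] = 1.08×10^−8 (log Q = −7.966), giving E = +0.682 − (0.0615/3)·(−7.966) = +0.8453 V.
Finally ΔG = −nFE = −(3)(96485 C/mol)(+0.8453 V) = −245 kJ/mol.

−245 kJ/mol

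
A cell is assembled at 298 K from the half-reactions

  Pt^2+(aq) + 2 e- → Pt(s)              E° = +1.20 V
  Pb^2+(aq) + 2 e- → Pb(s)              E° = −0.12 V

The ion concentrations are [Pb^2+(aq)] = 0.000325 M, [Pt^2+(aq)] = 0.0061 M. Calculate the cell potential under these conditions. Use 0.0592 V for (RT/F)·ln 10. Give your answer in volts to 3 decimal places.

Since E°(Pt²⁺/Pt) > E°(Pb²⁺/Pb), Pt²⁺/Pt serves as the cathode.
The standard potential is +1.20 − (−0.12) = +1.32 V and the balanced reaction transfers n = 2 electrons.
The balanced reaction is Pt^2+(aq) + Pb(s) → Pt(s) + Pb^2+(aq), so Q = [Pb^2+(aq)] / [Pt^2+(aq)] = 0.0533 and log Q = −1.273.
By the Nernst equation, E = +1.32 − (0.0592/2)·(−1.273) = +1.358 V.

+1.358 V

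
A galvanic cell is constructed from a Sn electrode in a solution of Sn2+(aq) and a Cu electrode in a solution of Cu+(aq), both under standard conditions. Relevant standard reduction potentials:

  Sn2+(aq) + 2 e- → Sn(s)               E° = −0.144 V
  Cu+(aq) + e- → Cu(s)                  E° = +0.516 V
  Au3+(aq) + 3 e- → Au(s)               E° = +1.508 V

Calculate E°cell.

+0.660 V

Of the two couples in this cell, the one with the more positive reduction potential is reduced at the cathode: here that is Cu⁺/Cu (+0.516 V); Sn²⁺/Sn (−0.144 V) is the anode.
E°cell = E°(cathode) − E°(anode) = +0.516 − (−0.144) = +0.660 V.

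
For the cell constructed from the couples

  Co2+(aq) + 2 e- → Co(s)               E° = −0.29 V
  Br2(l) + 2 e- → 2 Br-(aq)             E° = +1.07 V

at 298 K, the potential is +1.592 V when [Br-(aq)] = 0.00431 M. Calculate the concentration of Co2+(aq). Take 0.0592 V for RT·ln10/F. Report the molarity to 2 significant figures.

0.00078 M

Br₂/Br⁻ is the cathode (higher E°); E°cell = +1.07 − (−0.29) = +1.36 V with n = 2.
Rearranging E = E° − (0.0592/n)·log Q gives log Q = 2(+1.36 − (+1.592))/0.0592 = −7.838.
Balancing electrons gives Br2(l) + Co(s) → 2 Br-(aq) + Co2+(aq); thus Q = [Br-(aq)]^2·[Co2+(aq)].
Solving for the unknown gives log [Co2+(aq)] = −3.107, so [Co2+(aq)] ≈ 0.00078 M.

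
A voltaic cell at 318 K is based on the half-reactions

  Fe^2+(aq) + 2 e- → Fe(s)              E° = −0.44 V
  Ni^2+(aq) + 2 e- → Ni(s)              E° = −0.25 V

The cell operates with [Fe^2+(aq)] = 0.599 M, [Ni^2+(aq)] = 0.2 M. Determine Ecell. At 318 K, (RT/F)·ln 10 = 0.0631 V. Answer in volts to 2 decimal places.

Ni²⁺/Ni is reduced (cathode, E° = −0.25 V) and Fe²⁺/Fe is oxidized (anode).
The standard potential is −0.25 − (−0.44) = +0.19 V and the balanced reaction transfers n = 2 electrons.
The balanced reaction is Ni^2+(aq) + Fe(s) → Ni(s) + Fe^2+(aq), so Q = [Fe^2+(aq)] / [Ni^2+(aq)] = 2.99 and log Q = 0.476.
By the Nernst equation, E = +0.19 − (0.0631/2)·(0.476) = +0.17 V.

+0.17 V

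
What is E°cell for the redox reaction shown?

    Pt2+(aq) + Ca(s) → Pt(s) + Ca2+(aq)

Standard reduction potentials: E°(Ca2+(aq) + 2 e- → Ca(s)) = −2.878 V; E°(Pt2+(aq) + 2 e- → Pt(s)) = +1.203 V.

Pt2+(aq) gains electrons, so the Pt²⁺/Pt couple is the cathode; the Ca²⁺/Ca couple is the anode.
E°cell = E°(cathode) − E°(anode) = +1.203 − (−2.878) = +4.081 V.

+4.081 V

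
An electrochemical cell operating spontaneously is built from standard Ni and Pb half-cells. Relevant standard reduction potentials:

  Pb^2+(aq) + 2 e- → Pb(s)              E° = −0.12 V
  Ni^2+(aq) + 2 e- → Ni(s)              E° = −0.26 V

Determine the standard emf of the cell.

Of the two couples in this cell, the one with the more positive reduction potential is reduced at the cathode: here that is Pb²⁺/Pb (−0.12 V); Ni²⁺/Ni (−0.26 V) is the anode.
E°cell = E°(cathode) − E°(anode) = −0.12 − (−0.26) = +0.14 V.

+0.14 V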